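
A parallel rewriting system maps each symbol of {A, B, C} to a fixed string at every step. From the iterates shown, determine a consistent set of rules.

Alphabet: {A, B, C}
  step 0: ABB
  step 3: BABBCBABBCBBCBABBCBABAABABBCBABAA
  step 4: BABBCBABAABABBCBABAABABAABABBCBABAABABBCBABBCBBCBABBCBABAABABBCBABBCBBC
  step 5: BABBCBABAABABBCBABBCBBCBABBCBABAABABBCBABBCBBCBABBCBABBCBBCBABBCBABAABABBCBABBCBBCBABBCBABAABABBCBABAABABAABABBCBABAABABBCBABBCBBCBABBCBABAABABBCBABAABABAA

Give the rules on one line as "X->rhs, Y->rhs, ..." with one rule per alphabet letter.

A->BBC, B->BA, C->A

  step 4 ⇒ step 5: BABBCBABAABABBCBABAABABAABABBCBABAABABBCBABBCBBCBABBCBABAABABBCBABBCBBC ⇒ BA·BBC·BA·BA·A·BA·BBC·BA·BBC·BBC·BA·BBC·BA·BA·A·BA·BBC·BA·BBC·BBC·BA·BBC·BA·BBC·BBC·BA·BBC·BA·BA·A·BA·BBC·BA·BBC·BBC·BA·BBC·BA·BA·A·BA·BBC·BA·BA·A·BA·BA·A·BA·BBC·BA·BA·A·BA·BBC·BA·BBC·BBC·BA·BBC·BA·BA·A·BA·BBC·BA·BA·A·BA·BA·A
    A ↦ BBC
    B ↦ BA
    C ↦ A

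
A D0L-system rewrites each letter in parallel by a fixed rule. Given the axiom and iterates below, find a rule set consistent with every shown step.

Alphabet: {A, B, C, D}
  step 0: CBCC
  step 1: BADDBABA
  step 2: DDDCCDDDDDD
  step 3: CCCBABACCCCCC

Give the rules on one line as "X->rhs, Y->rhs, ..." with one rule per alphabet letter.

  step 2 ⇒ step 3: DDDCCDDDDDD ⇒ C·C·C·BA·BA·C·C·C·C·C·C
    C ↦ BA
    D ↦ C
  step 1 ⇒ step 2: BADDBABA ⇒ DD·D·C·C·DD·D·DD·D
    A ↦ D
  step 0 ⇒ step 1: CBCC ⇒ BA·DD·BA·BA
    B ↦ DD

A->D, B->DD, C->BA, D->C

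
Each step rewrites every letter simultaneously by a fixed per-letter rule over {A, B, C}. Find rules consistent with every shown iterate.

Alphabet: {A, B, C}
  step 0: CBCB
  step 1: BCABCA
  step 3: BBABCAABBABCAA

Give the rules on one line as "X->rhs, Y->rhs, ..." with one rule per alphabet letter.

A->BB, B->A, C->BC

  step 0 ⇒ step 1: CBCB ⇒ BC·A·BC·A
    B ↦ A
    C ↦ BC
    A ↦ BB  (constrained at step 1)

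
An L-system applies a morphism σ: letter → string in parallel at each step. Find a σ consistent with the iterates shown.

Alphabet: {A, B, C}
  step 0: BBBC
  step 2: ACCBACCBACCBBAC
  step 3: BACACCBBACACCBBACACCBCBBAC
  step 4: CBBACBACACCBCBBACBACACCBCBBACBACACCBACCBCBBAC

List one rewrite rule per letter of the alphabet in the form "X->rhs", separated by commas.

  step 3 ⇒ step 4: BACACCBBACACCBBACACCBCBBAC ⇒ CB·B·AC·B·AC·AC·CB·CB·B·AC·B·AC·AC·CB·CB·B·AC·B·AC·AC·CB·AC·CB·CB·B·AC
    A ↦ B
    B ↦ CB
    C ↦ AC

A->B, B->CB, C->AC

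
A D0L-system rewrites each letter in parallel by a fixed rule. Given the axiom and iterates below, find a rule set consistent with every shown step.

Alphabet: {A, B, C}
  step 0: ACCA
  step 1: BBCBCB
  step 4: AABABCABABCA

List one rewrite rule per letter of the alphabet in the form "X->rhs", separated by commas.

  step 0 ⇒ step 1: ACCA ⇒ B·BC·BC·B
    A ↦ B
    C ↦ BC
    B ↦ A  (constrained at step 1)

A->B, B->A, C->BC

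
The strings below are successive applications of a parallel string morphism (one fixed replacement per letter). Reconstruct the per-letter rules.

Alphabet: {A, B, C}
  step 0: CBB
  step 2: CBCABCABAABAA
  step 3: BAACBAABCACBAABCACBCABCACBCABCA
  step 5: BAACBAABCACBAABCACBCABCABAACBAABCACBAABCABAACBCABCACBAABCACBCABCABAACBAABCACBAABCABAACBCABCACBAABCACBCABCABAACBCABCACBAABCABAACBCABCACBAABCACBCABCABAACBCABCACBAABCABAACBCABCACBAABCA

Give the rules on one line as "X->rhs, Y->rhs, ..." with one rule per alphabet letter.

  step 2 ⇒ step 3: CBCABCABAABAA ⇒ BAA·C·BAA·BCA·C·BAA·BCA·C·BCA·BCA·C·BCA·BCA
    A ↦ BCA
    B ↦ C
    C ↦ BAA

A->BCA, B->C, C->BAA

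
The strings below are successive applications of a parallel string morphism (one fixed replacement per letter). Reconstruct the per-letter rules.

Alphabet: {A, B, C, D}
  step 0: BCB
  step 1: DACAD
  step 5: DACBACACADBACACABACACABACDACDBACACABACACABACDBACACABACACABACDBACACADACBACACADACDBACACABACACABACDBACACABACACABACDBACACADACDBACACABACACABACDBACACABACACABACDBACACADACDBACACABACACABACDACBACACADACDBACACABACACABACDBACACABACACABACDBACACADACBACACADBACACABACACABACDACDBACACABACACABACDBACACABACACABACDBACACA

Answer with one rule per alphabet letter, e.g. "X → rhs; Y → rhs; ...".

  step 0 ⇒ step 1: BCB ⇒ D·ACA·D
    B ↦ D
    C ↦ ACA
    A ↦ BAC  (constrained at step 1)
    D ↦ DAC  (constrained at step 1)

A->BAC, B->D, C->ACA, D->DAC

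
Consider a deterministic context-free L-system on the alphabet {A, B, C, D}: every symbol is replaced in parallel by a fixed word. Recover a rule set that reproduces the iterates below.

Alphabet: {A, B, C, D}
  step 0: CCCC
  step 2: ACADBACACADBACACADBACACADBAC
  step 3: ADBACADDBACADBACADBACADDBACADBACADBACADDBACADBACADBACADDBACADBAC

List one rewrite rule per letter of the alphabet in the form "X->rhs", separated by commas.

A->AD, B->AC, C->BAC, D->DB

  step 2 ⇒ step 3: ACADBACACADBACACADBACACADBAC ⇒ AD·BAC·AD·DB·AC·AD·BAC·AD·BAC·AD·DB·AC·AD·BAC·AD·BAC·AD·DB·AC·AD·BAC·AD·BAC·AD·DB·AC·AD·BAC
    A ↦ AD
    B ↦ AC
    C ↦ BAC
    D ↦ DB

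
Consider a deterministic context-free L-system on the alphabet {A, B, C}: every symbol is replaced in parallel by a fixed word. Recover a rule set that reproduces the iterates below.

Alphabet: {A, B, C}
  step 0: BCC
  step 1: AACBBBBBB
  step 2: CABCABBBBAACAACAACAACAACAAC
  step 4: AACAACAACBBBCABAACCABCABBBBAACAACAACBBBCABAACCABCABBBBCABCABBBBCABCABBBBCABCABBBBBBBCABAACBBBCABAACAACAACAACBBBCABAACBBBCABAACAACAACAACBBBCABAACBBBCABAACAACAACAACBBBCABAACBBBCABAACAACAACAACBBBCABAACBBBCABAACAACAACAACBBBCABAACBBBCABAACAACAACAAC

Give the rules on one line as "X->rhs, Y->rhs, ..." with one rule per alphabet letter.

  step 1 ⇒ step 2: AACBBBBBB ⇒ CAB·CAB·BBB·AAC·AAC·AAC·AAC·AAC·AAC
    A ↦ CAB
    B ↦ AAC
    C ↦ BBB

A->CAB, B->AAC, C->BBB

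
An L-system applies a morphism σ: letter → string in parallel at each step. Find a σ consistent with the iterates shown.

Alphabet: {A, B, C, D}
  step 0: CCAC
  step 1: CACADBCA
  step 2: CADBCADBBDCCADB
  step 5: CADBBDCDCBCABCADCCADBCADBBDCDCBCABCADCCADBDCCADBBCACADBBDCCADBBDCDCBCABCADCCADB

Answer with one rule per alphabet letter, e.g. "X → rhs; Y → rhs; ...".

  step 1 ⇒ step 2: CACADBCA ⇒ CA·DB·CA·DB·B·DC·CA·DB
    A ↦ DB
    B ↦ DC
    C ↦ CA
    D ↦ B

A->DB, B->DC, C->CA, D->B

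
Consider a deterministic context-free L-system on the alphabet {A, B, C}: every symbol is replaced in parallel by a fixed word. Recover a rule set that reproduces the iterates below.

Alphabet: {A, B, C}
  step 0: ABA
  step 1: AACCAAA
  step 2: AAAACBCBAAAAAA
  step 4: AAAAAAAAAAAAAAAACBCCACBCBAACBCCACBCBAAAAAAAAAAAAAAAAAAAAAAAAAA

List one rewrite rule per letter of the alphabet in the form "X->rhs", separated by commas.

  step 1 ⇒ step 2: AACCAAA ⇒ AA·AA·CB·CB·AA·AA·AA
    A ↦ AA
    C ↦ CB
  step 0 ⇒ step 1: ABA ⇒ AA·CCA·AA
    B ↦ CCA

A->AA, B->CCA, C->CB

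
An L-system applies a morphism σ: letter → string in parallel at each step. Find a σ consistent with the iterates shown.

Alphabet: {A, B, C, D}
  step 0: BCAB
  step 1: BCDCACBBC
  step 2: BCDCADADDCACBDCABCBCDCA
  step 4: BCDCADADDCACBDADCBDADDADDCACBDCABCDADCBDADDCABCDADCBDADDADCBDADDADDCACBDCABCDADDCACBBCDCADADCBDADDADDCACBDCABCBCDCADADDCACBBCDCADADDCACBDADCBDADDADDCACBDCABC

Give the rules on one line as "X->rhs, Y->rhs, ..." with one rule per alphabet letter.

  step 1 ⇒ step 2: BCDCACBBC ⇒ BC·DCA·DAD·DCA·CB·DCA·BC·BC·DCA
    A ↦ CB
    B ↦ BC
    C ↦ DCA
    D ↦ DAD

A->CB, B->BC, C->DCA, D->DAD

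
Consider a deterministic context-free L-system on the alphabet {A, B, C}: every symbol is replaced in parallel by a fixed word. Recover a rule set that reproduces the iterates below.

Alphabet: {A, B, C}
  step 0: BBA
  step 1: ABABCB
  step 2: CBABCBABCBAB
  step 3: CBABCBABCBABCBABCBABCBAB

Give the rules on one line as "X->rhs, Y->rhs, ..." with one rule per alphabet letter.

A->CB, B->AB, C->CB

  step 2 ⇒ step 3: CBABCBABCBAB ⇒ CB·AB·CB·AB·CB·AB·CB·AB·CB·AB·CB·AB
    A ↦ CB
    B ↦ AB
    C ↦ CB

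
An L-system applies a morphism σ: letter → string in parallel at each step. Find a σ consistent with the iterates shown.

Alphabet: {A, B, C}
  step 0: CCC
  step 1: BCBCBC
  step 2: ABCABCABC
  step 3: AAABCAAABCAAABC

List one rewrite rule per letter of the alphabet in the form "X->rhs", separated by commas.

  step 2 ⇒ step 3: ABCABCABC ⇒ AA·A·BC·AA·A·BC·AA·A·BC
    A ↦ AA
    B ↦ A
    C ↦ BC

A->AA, B->A, C->BC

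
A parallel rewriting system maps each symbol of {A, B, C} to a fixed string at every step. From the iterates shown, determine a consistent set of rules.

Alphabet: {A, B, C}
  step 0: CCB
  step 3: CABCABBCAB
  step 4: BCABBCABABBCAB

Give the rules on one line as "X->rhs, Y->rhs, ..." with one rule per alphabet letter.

  step 3 ⇒ step 4: CABCABBCAB ⇒ B·C·AB·B·C·AB·AB·B·C·AB
    A ↦ C
    B ↦ AB
    C ↦ B

A->C, B->AB, C->B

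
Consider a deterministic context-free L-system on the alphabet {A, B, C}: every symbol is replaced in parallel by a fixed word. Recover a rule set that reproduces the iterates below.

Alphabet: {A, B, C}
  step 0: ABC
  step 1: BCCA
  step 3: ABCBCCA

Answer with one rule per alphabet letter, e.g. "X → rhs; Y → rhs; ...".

  step 0 ⇒ step 1: ABC ⇒ BC·C·A
    A ↦ BC
    B ↦ C
    C ↦ A

A->BC, B->C, C->A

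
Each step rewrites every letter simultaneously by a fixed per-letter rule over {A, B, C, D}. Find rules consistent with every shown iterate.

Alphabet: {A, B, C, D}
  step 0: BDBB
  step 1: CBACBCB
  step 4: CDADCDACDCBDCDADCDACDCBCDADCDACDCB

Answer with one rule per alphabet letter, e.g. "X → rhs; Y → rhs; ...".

A->D, B->CB, C->CD, D->A

  step 0 ⇒ step 1: BDBB ⇒ CB·A·CB·CB
    B ↦ CB
    D ↦ A
    A ↦ D  (constrained at step 1)
    C ↦ CD  (constrained at step 1)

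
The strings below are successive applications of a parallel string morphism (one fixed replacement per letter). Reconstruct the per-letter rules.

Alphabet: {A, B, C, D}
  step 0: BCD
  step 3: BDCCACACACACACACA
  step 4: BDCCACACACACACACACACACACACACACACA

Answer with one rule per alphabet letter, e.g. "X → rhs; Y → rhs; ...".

  step 3 ⇒ step 4: BDCCACACACACACACA ⇒ BD·C·CA·CA·CA·CA·CA·CA·CA·CA·CA·CA·CA·CA·CA·CA·CA
    A ↦ CA
    B ↦ BD
    C ↦ CA
    D ↦ C

A->CA, B->BD, C->CA, D->C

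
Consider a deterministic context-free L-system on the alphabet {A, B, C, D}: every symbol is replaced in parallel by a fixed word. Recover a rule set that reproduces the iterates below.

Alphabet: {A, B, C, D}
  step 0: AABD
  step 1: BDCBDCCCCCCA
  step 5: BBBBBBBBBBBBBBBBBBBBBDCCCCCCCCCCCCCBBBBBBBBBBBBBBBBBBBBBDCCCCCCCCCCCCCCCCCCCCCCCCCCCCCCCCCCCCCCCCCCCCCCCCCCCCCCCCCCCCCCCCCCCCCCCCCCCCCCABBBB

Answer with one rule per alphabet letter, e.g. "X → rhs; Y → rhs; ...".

A->BDC, B->CCC, C->B, D->CCA

  step 0 ⇒ step 1: AABD ⇒ BDC·BDC·CCC·CCA
    A ↦ BDC
    B ↦ CCC
    D ↦ CCA
    C ↦ B  (constrained at step 1)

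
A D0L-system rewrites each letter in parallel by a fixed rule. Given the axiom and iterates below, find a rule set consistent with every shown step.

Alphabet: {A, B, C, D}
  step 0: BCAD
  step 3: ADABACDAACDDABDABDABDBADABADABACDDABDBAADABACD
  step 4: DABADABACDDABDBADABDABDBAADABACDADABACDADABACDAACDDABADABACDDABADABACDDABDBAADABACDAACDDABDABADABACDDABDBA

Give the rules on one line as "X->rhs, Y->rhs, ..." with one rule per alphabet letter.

A->DAB, B->ACD, C->DB, D->A

  step 3 ⇒ step 4: ADABACDAACDDABDABDABDBADABADABACDDABDBAADABACD ⇒ DAB·A·DAB·ACD·DAB·DB·A·DAB·DAB·DB·A·A·DAB·ACD·A·DAB·ACD·A·DAB·ACD·A·ACD·DAB·A·DAB·ACD·DAB·A·DAB·ACD·DAB·DB·A·A·DAB·ACD·A·ACD·DAB·DAB·A·DAB·ACD·DAB·DB·A
    A ↦ DAB
    B ↦ ACD
    C ↦ DB
    D ↦ A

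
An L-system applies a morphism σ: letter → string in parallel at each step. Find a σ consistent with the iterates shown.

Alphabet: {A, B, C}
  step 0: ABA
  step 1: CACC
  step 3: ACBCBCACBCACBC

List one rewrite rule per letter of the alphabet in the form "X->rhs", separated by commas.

A->C, B->AC, C->BC

  step 0 ⇒ step 1: ABA ⇒ C·AC·C
    A ↦ C
    B ↦ AC
    C ↦ BC  (constrained at step 1)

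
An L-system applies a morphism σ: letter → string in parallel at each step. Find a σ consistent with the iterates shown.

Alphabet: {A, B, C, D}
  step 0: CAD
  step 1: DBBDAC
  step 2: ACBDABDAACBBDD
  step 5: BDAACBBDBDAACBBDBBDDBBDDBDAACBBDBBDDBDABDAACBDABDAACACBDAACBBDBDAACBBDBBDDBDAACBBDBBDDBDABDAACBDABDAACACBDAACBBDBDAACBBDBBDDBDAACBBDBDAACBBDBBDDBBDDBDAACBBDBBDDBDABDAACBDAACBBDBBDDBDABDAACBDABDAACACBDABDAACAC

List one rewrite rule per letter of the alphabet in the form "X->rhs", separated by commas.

A->BBD, B->BDA, C->D, D->AC

  step 1 ⇒ step 2: DBBDAC ⇒ AC·BDA·BDA·AC·BBD·D
    A ↦ BBD
    B ↦ BDA
    C ↦ D
    D ↦ AC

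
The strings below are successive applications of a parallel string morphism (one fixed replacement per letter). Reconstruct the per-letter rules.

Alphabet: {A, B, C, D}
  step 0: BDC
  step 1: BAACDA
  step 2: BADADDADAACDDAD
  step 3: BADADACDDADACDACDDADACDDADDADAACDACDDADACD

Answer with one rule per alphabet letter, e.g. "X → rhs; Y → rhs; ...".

A->DAD, B->BA, C->A, D->ACD

  step 2 ⇒ step 3: BADADDADAACDDAD ⇒ BA·DAD·ACD·DAD·ACD·ACD·DAD·ACD·DAD·DAD·A·ACD·ACD·DAD·ACD
    A ↦ DAD
    B ↦ BA
    C ↦ A
    D ↦ ACD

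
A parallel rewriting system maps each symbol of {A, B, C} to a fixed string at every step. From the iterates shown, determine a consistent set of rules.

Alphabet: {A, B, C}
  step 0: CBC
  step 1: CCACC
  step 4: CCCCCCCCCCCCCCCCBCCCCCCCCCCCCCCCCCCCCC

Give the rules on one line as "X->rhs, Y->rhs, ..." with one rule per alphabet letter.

A->BC, B->A, C->CC

  step 0 ⇒ step 1: CBC ⇒ CC·A·CC
    B ↦ A
    C ↦ CC
    A ↦ BC  (constrained at step 1)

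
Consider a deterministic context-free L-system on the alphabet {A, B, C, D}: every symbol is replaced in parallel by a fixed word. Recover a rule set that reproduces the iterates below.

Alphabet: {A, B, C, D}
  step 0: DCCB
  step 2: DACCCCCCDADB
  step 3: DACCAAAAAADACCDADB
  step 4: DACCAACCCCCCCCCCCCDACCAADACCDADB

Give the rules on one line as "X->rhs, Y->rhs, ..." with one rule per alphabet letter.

  step 3 ⇒ step 4: DACCAAAAAADACCDADB ⇒ DA·CC·A·A·CC·CC·CC·CC·CC·CC·DA·CC·A·A·DA·CC·DA·DB
    A ↦ CC
    B ↦ DB
    C ↦ A
    D ↦ DA

A->CC, B->DB, C->A, D->DA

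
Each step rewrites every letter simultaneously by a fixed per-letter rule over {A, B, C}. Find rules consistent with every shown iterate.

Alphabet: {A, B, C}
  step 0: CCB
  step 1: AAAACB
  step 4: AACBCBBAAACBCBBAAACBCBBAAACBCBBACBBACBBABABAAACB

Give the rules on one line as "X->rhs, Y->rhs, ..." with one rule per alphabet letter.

  step 0 ⇒ step 1: CCB ⇒ AA·AA·CB
    B ↦ CB
    C ↦ AA
    A ↦ BA  (constrained at step 1)

A->BA, B->CB, C->AA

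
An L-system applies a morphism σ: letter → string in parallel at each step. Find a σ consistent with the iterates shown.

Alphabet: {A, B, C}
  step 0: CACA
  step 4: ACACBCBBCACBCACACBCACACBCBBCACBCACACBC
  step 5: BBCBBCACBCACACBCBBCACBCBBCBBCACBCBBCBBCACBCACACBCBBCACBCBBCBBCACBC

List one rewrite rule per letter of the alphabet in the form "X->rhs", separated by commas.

  step 4 ⇒ step 5: ACACBCBBCACBCACACBCACACBCBBCACBCACACBC ⇒ B·BC·B·BC·AC·BC·AC·AC·BC·B·BC·AC·BC·B·BC·B·BC·AC·BC·B·BC·B·BC·AC·BC·AC·AC·BC·B·BC·AC·BC·B·BC·B·BC·AC·BC
    A ↦ B
    B ↦ AC
    C ↦ BC

A->B, B->AC, C->BC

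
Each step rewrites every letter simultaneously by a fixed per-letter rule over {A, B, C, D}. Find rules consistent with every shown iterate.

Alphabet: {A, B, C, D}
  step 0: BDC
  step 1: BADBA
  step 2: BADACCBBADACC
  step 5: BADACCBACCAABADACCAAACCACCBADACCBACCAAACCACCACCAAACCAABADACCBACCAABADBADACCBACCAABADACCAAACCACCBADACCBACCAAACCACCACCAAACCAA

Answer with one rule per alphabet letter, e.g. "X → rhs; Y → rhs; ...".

  step 1 ⇒ step 2: BADBA ⇒ BAD·ACC·B·BAD·ACC
    A ↦ ACC
    B ↦ BAD
    D ↦ B
  step 0 ⇒ step 1: BDC ⇒ BAD·B·A
    C ↦ A

A->ACC, B->BAD, C->A, D->B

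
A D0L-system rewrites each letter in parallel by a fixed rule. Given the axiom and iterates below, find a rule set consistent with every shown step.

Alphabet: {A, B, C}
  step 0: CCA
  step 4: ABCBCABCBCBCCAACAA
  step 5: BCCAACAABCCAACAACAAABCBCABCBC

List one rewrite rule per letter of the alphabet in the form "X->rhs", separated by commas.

  step 4 ⇒ step 5: ABCBCABCBCBCCAACAA ⇒ BC·CA·A·CA·A·BC·CA·A·CA·A·CA·A·A·BC·BC·A·BC·BC
    A ↦ BC
    B ↦ CA
    C ↦ A

A->BC, B->CA, C->A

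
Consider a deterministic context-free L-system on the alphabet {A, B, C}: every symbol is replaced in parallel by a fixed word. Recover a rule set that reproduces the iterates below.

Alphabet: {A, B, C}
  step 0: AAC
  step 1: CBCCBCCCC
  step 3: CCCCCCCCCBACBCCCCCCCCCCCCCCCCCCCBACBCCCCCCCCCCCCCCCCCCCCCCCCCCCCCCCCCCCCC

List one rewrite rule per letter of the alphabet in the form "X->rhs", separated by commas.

A->CBC, B->BA, C->CCC

  step 0 ⇒ step 1: AAC ⇒ CBC·CBC·CCC
    A ↦ CBC
    C ↦ CCC
    B ↦ BA  (constrained at step 1)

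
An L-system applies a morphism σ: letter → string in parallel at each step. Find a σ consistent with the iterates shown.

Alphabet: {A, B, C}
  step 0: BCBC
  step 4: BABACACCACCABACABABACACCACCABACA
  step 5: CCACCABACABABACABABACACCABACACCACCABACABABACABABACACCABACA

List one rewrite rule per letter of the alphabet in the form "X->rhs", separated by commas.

A->CA, B->C, C->BA

  step 4 ⇒ step 5: BABACACCACCABACABABACACCACCABACA ⇒ C·CA·C·CA·BA·CA·BA·BA·CA·BA·BA·CA·C·CA·BA·CA·C·CA·C·CA·BA·CA·BA·BA·CA·BA·BA·CA·C·CA·BA·CA
    A ↦ CA
    B ↦ C
    C ↦ BA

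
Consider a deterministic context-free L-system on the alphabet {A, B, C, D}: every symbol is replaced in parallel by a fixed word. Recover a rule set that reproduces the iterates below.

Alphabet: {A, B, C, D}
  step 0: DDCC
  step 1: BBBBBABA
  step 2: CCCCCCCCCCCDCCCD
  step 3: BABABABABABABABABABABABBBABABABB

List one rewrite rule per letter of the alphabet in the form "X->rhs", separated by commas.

  step 2 ⇒ step 3: CCCCCCCCCCCDCCCD ⇒ BA·BA·BA·BA·BA·BA·BA·BA·BA·BA·BA·BB·BA·BA·BA·BB
    C ↦ BA
    D ↦ BB
  step 1 ⇒ step 2: BBBBBABA ⇒ CC·CC·CC·CC·CC·CD·CC·CD
    A ↦ CD
  step 1 ⇒ step 2: BBBBBABA ⇒ CC·CC·CC·CC·CC·CD·CC·CD
    B ↦ CC

A->CD, B->CC, C->BA, D->BB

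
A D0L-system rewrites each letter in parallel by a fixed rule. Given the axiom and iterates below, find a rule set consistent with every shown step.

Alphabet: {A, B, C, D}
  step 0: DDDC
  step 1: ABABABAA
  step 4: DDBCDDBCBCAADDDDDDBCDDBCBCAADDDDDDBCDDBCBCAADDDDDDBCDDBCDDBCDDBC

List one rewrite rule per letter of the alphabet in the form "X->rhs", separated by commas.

A->DD, B->BC, C->AA, D->AB

  step 0 ⇒ step 1: DDDC ⇒ AB·AB·AB·AA
    C ↦ AA
    D ↦ AB
    A ↦ DD  (constrained at step 1)
    B ↦ BC  (constrained at step 1)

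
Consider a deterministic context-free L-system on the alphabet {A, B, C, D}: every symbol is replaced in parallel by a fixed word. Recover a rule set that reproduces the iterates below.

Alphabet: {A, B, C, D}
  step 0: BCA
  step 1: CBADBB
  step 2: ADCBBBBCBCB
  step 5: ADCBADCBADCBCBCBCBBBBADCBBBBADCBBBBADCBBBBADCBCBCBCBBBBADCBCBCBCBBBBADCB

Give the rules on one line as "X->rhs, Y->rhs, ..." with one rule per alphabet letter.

  step 1 ⇒ step 2: CBADBB ⇒ AD·CB·BB·B·CB·CB
    A ↦ BB
    B ↦ CB
    C ↦ AD
    D ↦ B

A->BB, B->CB, C->AD, D->B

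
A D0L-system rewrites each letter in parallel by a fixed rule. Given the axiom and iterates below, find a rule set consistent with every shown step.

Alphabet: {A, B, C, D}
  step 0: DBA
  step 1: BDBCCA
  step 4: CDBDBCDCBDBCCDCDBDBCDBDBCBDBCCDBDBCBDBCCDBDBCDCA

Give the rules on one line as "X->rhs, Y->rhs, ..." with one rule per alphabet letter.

  step 0 ⇒ step 1: DBA ⇒ BDB·C·CA
    A ↦ CA
    B ↦ C
    D ↦ BDB
    C ↦ CD  (constrained at step 1)

A->CA, B->C, C->CD, D->BDB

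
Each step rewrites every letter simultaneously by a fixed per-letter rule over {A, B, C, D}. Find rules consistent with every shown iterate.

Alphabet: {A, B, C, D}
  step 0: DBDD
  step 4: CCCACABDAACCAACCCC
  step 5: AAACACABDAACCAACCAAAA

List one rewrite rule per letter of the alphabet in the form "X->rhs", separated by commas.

A->C, B->ABD, C->A, D->AA

  step 4 ⇒ step 5: CCCACABDAACCAACCCC ⇒ A·A·A·C·A·C·ABD·AA·C·C·A·A·C·C·A·A·A·A
    A ↦ C
    B ↦ ABD
    C ↦ A
    D ↦ AA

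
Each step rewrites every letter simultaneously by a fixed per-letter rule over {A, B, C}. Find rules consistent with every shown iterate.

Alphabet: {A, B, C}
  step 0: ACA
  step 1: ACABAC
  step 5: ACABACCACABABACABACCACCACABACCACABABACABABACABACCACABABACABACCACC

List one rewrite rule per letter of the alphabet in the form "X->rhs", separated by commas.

A->AC, B->C, C->AB

  step 0 ⇒ step 1: ACA ⇒ AC·AB·AC
    A ↦ AC
    C ↦ AB
    B ↦ C  (constrained at step 1)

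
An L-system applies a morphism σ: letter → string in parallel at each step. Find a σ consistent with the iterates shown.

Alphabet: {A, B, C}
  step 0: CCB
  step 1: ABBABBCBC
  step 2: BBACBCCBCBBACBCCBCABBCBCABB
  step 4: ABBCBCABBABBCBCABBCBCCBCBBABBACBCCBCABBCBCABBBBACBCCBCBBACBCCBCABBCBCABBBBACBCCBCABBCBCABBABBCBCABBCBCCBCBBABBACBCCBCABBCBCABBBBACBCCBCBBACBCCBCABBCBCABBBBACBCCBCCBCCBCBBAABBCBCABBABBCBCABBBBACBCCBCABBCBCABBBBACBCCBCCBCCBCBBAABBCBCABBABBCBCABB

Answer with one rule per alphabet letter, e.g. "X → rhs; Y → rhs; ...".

  step 1 ⇒ step 2: ABBABBCBC ⇒ BBA·CBC·CBC·BBA·CBC·CBC·ABB·CBC·ABB
    A ↦ BBA
    B ↦ CBC
    C ↦ ABB

A->BBA, B->CBC, C->ABB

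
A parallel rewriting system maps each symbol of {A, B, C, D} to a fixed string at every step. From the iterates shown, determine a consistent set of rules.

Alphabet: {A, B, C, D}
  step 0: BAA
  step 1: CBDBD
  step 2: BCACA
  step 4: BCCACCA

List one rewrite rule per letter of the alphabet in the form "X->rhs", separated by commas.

A->BD, B->C, C->B, D->A

  step 1 ⇒ step 2: CBDBD ⇒ B·C·A·C·A
    B ↦ C
    C ↦ B
    D ↦ A
  step 0 ⇒ step 1: BAA ⇒ C·BD·BD
    A ↦ BD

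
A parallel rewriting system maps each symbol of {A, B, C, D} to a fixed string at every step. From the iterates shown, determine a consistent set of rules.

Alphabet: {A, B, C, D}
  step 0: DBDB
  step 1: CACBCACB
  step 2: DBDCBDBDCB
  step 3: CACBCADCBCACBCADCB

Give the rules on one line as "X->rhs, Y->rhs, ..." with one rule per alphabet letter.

  step 2 ⇒ step 3: DBDCBDBDCB ⇒ CA·CB·CA·D·CB·CA·CB·CA·D·CB
    B ↦ CB
    C ↦ D
    D ↦ CA
  step 1 ⇒ step 2: CACBCACB ⇒ D·B·D·CB·D·B·D·CB
    A ↦ B

A->B, B->CB, C->D, D->CA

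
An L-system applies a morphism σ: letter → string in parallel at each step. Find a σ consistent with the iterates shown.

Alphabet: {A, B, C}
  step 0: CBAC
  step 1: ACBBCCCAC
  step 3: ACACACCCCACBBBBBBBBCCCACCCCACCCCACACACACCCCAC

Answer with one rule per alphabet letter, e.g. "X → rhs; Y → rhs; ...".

A->CCC, B->BB, C->AC

  step 0 ⇒ step 1: CBAC ⇒ AC·BB·CCC·AC
    A ↦ CCC
    B ↦ BB
    C ↦ AC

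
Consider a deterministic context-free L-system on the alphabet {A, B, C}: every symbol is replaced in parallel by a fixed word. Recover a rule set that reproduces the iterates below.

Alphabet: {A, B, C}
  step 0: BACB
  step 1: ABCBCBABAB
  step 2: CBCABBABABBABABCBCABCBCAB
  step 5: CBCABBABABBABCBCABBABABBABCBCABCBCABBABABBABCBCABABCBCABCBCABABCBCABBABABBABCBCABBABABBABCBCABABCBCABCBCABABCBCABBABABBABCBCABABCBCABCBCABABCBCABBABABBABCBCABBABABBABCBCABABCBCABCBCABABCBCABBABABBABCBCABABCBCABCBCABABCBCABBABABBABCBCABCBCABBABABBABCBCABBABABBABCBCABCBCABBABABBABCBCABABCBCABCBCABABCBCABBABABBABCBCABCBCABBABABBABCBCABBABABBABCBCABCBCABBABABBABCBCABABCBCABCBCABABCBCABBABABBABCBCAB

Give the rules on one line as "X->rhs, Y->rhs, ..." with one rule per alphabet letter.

  step 1 ⇒ step 2: ABCBCBABAB ⇒ CBC·AB·BAB·AB·BAB·AB·CBC·AB·CBC·AB
    A ↦ CBC
    B ↦ AB
    C ↦ BAB

A->CBC, B->AB, C->BAB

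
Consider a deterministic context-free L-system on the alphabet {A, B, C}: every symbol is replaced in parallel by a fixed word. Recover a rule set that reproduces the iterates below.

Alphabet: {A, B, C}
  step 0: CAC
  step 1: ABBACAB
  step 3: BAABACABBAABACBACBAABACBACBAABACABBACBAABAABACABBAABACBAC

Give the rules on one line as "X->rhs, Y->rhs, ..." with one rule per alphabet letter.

A->BAC, B->BAA, C->AB

  step 0 ⇒ step 1: CAC ⇒ AB·BAC·AB
    A ↦ BAC
    C ↦ AB
    B ↦ BAA  (constrained at step 1)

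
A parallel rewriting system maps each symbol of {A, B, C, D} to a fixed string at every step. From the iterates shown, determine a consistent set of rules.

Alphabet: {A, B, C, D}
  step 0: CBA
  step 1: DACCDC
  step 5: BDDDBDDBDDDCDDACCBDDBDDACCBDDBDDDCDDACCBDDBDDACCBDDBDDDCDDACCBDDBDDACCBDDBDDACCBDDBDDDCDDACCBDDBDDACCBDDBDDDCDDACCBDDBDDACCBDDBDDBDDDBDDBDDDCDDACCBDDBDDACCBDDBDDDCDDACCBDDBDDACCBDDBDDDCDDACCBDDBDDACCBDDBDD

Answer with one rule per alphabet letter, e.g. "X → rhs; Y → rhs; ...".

  step 0 ⇒ step 1: CBA ⇒ D·ACC·DC
    A ↦ DC
    B ↦ ACC
    C ↦ D
    D ↦ BDD  (constrained at step 1)

A->DC, B->ACC, C->D, D->BDD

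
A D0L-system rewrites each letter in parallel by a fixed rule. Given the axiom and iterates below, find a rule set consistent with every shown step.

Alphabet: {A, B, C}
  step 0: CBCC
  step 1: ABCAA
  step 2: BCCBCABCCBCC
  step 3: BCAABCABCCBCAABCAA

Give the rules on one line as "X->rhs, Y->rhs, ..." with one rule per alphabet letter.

  step 2 ⇒ step 3: BCCBCABCCBCC ⇒ BC·A·A·BC·A·BCC·BC·A·A·BC·A·A
    A ↦ BCC
    B ↦ BC
    C ↦ A

A->BCC, B->BC, C->A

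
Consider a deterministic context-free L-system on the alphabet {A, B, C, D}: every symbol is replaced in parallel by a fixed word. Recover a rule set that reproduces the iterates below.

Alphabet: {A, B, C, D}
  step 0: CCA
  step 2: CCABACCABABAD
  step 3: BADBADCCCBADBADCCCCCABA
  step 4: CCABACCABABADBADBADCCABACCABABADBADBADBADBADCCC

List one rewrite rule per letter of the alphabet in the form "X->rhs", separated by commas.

A->C, B->C, C->BAD, D->ABA

  step 3 ⇒ step 4: BADBADCCCBADBADCCCCCABA ⇒ C·C·ABA·C·C·ABA·BAD·BAD·BAD·C·C·ABA·C·C·ABA·BAD·BAD·BAD·BAD·BAD·C·C·C
    A ↦ C
    B ↦ C
    C ↦ BAD
    D ↦ ABA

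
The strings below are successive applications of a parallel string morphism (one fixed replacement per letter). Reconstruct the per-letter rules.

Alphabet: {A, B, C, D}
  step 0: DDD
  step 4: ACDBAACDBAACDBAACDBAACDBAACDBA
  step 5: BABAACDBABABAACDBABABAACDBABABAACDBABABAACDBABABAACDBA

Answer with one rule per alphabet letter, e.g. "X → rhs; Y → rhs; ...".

  step 4 ⇒ step 5: ACDBAACDBAACDBAACDBAACDBAACDBA ⇒ BA·BA·AC·D·BA·BA·BA·AC·D·BA·BA·BA·AC·D·BA·BA·BA·AC·D·BA·BA·BA·AC·D·BA·BA·BA·AC·D·BA
    A ↦ BA
    B ↦ D
    C ↦ BA
    D ↦ AC

A->BA, B->D, C->BA, D->AC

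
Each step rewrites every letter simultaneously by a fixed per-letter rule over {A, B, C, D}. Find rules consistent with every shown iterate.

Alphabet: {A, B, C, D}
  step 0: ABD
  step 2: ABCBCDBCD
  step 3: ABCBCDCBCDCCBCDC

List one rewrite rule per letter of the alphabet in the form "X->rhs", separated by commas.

  step 2 ⇒ step 3: ABCBCDBCD ⇒ AB·C·BCD·C·BCD·C·C·BCD·C
    A ↦ AB
    B ↦ C
    C ↦ BCD
    D ↦ C

A->AB, B->C, C->BCD, D->C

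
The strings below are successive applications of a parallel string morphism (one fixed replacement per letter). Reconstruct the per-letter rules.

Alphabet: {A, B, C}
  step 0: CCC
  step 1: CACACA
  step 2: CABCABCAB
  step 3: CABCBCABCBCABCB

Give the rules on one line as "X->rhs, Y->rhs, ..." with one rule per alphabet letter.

  step 2 ⇒ step 3: CABCABCAB ⇒ CA·B·CB·CA·B·CB·CA·B·CB
    A ↦ B
    B ↦ CB
    C ↦ CA

A->B, B->CB, C->CA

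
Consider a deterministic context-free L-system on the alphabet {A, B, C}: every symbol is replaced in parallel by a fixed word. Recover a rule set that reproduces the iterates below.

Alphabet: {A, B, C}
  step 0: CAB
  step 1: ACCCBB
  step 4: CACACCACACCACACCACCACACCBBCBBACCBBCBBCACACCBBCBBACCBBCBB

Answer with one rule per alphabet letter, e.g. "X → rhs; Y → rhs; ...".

A->C, B->CBB, C->AC

  step 0 ⇒ step 1: CAB ⇒ AC·C·CBB
    A ↦ C
    B ↦ CBB
    C ↦ AC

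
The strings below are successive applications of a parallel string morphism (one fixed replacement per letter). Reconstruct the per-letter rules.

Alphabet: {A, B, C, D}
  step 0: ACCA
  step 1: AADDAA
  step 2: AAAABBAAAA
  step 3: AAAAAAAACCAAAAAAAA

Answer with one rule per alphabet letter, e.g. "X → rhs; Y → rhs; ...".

A->AA, B->C, C->D, D->B

  step 2 ⇒ step 3: AAAABBAAAA ⇒ AA·AA·AA·AA·C·C·AA·AA·AA·AA
    A ↦ AA
    B ↦ C
  step 0 ⇒ step 1: ACCA ⇒ AA·D·D·AA
    C ↦ D
  step 1 ⇒ step 2: AADDAA ⇒ AA·AA·B·B·AA·AA
    D ↦ B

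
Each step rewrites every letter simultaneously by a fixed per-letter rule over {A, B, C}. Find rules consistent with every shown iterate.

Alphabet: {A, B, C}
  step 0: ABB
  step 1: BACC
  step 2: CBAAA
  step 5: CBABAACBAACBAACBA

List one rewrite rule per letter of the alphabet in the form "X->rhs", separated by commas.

A->BA, B->C, C->A

  step 1 ⇒ step 2: BACC ⇒ C·BA·A·A
    A ↦ BA
    B ↦ C
    C ↦ A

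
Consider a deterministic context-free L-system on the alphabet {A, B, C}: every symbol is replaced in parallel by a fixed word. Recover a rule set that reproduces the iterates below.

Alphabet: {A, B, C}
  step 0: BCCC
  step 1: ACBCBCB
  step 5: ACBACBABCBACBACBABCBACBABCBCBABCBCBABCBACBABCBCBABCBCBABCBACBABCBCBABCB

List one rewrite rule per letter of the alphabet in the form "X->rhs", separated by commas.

  step 0 ⇒ step 1: BCCC ⇒ A·CB·CB·CB
    B ↦ A
    C ↦ CB
    A ↦ BCB  (constrained at step 1)

A->BCB, B->A, C->CB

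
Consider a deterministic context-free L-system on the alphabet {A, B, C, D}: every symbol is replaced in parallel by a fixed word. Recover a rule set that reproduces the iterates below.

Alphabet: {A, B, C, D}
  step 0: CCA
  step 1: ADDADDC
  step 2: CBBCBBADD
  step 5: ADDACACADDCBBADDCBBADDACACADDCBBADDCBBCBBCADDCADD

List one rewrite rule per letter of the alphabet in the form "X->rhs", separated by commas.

  step 1 ⇒ step 2: ADDADDC ⇒ C·B·B·C·B·B·ADD
    A ↦ C
    C ↦ ADD
    D ↦ B
    B ↦ AC  (constrained at step 2)

A->C, B->AC, C->ADD, D->B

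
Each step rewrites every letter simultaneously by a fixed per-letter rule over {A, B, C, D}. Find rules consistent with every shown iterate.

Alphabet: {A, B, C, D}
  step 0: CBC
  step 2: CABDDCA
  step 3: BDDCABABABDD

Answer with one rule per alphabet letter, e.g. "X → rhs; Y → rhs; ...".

A->DD, B->CA, C->B, D->BA

  step 2 ⇒ step 3: CABDDCA ⇒ B·DD·CA·BA·BA·B·DD
    A ↦ DD
    B ↦ CA
    C ↦ B
    D ↦ BA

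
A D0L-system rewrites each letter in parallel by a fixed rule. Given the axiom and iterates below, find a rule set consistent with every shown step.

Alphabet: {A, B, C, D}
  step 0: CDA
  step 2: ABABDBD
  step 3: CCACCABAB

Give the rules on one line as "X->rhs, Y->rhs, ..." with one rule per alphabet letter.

  step 2 ⇒ step 3: ABABDBD ⇒ CC·A·CC·A·B·A·B
    A ↦ CC
    B ↦ A
    D ↦ B
    C ↦ BD  (constrained at step 0)

A->CC, B->A, C->BD, D->B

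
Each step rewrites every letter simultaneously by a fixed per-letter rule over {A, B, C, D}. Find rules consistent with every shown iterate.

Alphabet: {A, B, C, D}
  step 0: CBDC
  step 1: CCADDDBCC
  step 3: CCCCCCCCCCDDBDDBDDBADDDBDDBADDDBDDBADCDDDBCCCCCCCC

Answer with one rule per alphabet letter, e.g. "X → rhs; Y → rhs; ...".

A->CD, B->AD, C->CC, D->DDB

  step 0 ⇒ step 1: CBDC ⇒ CC·AD·DDB·CC
    B ↦ AD
    C ↦ CC
    D ↦ DDB
    A ↦ CD  (constrained at step 1)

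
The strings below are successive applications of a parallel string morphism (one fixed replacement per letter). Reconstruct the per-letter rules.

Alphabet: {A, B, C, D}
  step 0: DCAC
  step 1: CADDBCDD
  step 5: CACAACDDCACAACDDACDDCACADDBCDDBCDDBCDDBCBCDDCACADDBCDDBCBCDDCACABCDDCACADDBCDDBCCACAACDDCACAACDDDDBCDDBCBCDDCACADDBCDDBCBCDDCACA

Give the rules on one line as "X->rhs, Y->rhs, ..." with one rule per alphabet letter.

  step 0 ⇒ step 1: DCAC ⇒ CA·DD·BC·DD
    A ↦ BC
    C ↦ DD
    D ↦ CA
    B ↦ AC  (constrained at step 1)

A->BC, B->AC, C->DD, D->CA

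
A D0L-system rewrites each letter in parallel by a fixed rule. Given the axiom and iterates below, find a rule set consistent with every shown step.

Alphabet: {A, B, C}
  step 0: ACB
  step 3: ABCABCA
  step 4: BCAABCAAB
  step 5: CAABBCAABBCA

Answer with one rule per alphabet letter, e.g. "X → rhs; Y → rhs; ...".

A->B, B->CA, C->A

  step 4 ⇒ step 5: BCAABCAAB ⇒ CA·A·B·B·CA·A·B·B·CA
    A ↦ B
    B ↦ CA
    C ↦ A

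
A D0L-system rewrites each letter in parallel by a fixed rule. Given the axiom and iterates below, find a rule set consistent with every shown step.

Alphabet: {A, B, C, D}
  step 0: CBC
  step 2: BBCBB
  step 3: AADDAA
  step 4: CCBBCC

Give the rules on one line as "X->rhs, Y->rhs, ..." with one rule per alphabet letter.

  step 3 ⇒ step 4: AADDAA ⇒ C·C·B·B·C·C
    A ↦ C
    D ↦ B
  step 2 ⇒ step 3: BBCBB ⇒ A·A·DD·A·A
    B ↦ A
  step 2 ⇒ step 3: BBCBB ⇒ A·A·DD·A·A
    C ↦ DD

A->C, B->A, C->DD, D->B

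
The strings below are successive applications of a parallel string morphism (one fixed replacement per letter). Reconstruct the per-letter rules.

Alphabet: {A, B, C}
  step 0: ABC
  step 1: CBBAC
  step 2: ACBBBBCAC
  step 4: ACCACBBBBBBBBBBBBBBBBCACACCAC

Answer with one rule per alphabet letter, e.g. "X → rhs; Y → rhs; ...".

A->C, B->BB, C->AC

  step 1 ⇒ step 2: CBBAC ⇒ AC·BB·BB·C·AC
    A ↦ C
    B ↦ BB
    C ↦ AC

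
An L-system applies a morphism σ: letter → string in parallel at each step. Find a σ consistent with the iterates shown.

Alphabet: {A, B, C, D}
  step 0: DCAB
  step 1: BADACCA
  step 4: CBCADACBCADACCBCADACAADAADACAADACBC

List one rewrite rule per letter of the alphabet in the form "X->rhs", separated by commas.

  step 0 ⇒ step 1: DCAB ⇒ B·ADA·C·CA
    A ↦ C
    B ↦ CA
    C ↦ ADA
    D ↦ B

A->C, B->CA, C->ADA, D->B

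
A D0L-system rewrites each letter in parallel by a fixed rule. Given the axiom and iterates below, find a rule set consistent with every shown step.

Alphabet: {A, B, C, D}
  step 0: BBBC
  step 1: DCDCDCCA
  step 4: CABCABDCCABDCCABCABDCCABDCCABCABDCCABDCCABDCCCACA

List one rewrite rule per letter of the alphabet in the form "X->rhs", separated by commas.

A->B, B->DC, C->CA, D->CCA

  step 0 ⇒ step 1: BBBC ⇒ DC·DC·DC·CA
    B ↦ DC
    C ↦ CA
    A ↦ B  (constrained at step 1)
    D ↦ CCA  (constrained at step 1)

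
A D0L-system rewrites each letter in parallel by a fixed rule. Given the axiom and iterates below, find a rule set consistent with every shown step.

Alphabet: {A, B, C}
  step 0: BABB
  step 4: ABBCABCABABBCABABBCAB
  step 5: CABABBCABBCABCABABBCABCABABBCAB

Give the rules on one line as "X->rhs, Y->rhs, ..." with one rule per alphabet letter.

A->C, B->AB, C->B

  step 4 ⇒ step 5: ABBCABCABABBCABABBCAB ⇒ C·AB·AB·B·C·AB·B·C·AB·C·AB·AB·B·C·AB·C·AB·AB·B·C·AB
    A ↦ C
    B ↦ AB
    C ↦ B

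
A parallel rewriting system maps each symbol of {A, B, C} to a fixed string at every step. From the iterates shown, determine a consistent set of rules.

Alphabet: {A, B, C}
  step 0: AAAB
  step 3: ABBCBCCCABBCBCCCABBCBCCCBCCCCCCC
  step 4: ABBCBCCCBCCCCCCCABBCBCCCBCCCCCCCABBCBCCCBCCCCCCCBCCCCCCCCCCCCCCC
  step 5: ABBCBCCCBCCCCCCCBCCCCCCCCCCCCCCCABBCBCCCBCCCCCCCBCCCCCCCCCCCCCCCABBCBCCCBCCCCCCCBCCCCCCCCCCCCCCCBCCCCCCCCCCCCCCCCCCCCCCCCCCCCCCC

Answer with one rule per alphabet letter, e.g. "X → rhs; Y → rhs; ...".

  step 4 ⇒ step 5: ABBCBCCCBCCCCCCCABBCBCCCBCCCCCCCABBCBCCCBCCCCCCCBCCCCCCCCCCCCCCC ⇒ AB·BC·BC·CC·BC·CC·CC·CC·BC·CC·CC·CC·CC·CC·CC·CC·AB·BC·BC·CC·BC·CC·CC·CC·BC·CC·CC·CC·CC·CC·CC·CC·AB·BC·BC·CC·BC·CC·CC·CC·BC·CC·CC·CC·CC·CC·CC·CC·BC·CC·CC·CC·CC·CC·CC·CC·CC·CC·CC·CC·CC·CC·CC·CC
    A ↦ AB
    B ↦ BC
    C ↦ CC

A->AB, B->BC, C->CC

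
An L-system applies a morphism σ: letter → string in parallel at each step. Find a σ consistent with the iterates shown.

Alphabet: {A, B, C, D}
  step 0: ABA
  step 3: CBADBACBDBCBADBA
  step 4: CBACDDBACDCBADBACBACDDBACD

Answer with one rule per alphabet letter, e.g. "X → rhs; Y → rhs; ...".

A->CD, B->A, C->CB, D->DB

  step 3 ⇒ step 4: CBADBACBDBCBADBA ⇒ CB·A·CD·DB·A·CD·CB·A·DB·A·CB·A·CD·DB·A·CD
    A ↦ CD
    B ↦ A
    C ↦ CB
    D ↦ DB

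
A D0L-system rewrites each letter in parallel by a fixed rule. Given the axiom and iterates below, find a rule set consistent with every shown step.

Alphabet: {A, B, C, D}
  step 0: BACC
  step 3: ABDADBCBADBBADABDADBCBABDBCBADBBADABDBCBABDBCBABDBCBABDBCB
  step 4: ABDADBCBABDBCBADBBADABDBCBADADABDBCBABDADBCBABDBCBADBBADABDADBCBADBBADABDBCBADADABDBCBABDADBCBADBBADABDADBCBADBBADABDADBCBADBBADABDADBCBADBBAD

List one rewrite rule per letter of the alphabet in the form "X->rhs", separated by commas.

  step 3 ⇒ step 4: ABDADBCBADBBADABDADBCBABDBCBADBBADABDBCBABDBCBABDBCBABDBCB ⇒ ABD·AD·BCB·ABD·BCB·AD·BB·AD·ABD·BCB·AD·AD·ABD·BCB·ABD·AD·BCB·ABD·BCB·AD·BB·AD·ABD·AD·BCB·AD·BB·AD·ABD·BCB·AD·AD·ABD·BCB·ABD·AD·BCB·AD·BB·AD·ABD·AD·BCB·AD·BB·AD·ABD·AD·BCB·AD·BB·AD·ABD·AD·BCB·AD·BB·AD
    A ↦ ABD
    B ↦ AD
    C ↦ BB
    D ↦ BCB

A->ABD, B->AD, C->BB, D->BCB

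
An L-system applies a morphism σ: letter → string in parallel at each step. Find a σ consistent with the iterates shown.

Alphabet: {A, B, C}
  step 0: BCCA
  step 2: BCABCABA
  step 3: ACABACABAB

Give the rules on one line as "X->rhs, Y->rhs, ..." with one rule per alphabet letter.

A->B, B->A, C->CA

  step 2 ⇒ step 3: BCABCABA ⇒ A·CA·B·A·CA·B·A·B
    A ↦ B
    B ↦ A
    C ↦ CA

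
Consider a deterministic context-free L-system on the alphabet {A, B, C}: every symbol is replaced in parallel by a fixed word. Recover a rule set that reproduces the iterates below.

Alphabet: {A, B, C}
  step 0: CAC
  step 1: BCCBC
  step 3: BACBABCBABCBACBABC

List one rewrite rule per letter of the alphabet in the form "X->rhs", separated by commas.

A->C, B->BA, C->BC

  step 0 ⇒ step 1: CAC ⇒ BC·C·BC
    A ↦ C
    C ↦ BC
    B ↦ BA  (constrained at step 1)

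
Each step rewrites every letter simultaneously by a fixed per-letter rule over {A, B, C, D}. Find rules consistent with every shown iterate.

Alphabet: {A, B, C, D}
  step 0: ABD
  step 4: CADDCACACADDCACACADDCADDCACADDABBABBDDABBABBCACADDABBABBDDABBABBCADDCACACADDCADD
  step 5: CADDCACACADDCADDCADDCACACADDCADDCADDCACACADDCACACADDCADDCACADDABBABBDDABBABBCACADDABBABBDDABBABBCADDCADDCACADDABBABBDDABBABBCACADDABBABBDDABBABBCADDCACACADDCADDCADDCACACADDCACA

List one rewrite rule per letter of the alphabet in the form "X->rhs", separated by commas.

  step 4 ⇒ step 5: CADDCACACADDCACACADDCADDCACADDABBABBDDABBABBCACADDABBABBDDABBABBCADDCACACADDCADD ⇒ CA·DD·CA·CA·CA·DD·CA·DD·CA·DD·CA·CA·CA·DD·CA·DD·CA·DD·CA·CA·CA·DD·CA·CA·CA·DD·CA·DD·CA·CA·DD·ABB·ABB·DD·ABB·ABB·CA·CA·DD·ABB·ABB·DD·ABB·ABB·CA·DD·CA·DD·CA·CA·DD·ABB·ABB·DD·ABB·ABB·CA·CA·DD·ABB·ABB·DD·ABB·ABB·CA·DD·CA·CA·CA·DD·CA·DD·CA·DD·CA·CA·CA·DD·CA·CA
    A ↦ DD
    B ↦ ABB
    C ↦ CA
    D ↦ CA

A->DD, B->ABB, C->CA, D->CA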